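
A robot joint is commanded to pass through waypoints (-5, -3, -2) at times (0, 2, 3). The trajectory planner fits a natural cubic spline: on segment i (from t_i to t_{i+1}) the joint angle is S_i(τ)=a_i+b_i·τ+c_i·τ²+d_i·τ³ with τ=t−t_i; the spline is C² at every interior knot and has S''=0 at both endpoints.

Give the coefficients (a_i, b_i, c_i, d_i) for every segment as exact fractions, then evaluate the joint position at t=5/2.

Δ: Δ0=1, Δ1=1
row 1: diag=6, rhs=0; c'=1/6, d'=0
back: M1=0
M: M0=0, M1=0, M2=0
seg 0: a=-5, c=M0/2=0, d=(M1−M0)/(6·2)=0, b=Δ0−h0·(2M0+M1)/6=1
seg 1: a=-3, c=M1/2=0, d=(M2−M1)/(6·1)=0, b=Δ1−h1·(2M1+M2)/6=1
t_q=5/2 → seg 1, τ=1/2; S=-3+1·τ+0·τ²+0·τ³=-5/2

  seg 0: a=-5 b=1 c=0 d=0
  seg 1: a=-3 b=1 c=0 d=0
S(5/2) = -5/2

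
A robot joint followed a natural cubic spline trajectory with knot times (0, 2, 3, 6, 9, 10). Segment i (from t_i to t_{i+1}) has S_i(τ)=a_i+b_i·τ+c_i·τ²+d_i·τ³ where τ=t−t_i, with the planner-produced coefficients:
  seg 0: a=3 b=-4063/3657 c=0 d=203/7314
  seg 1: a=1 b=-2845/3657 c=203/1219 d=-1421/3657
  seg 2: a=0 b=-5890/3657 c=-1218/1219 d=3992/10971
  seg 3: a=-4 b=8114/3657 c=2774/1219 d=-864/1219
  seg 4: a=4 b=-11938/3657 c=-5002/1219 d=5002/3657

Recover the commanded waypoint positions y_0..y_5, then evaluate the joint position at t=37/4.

y_0 = S_0(0) = a_0 = 3
y_1 = S_1(0) = a_1 = 1
y_2 = S_2(0) = a_2 = 0
y_3 = S_3(0) = a_3 = -4
y_4 = S_4(0) = a_4 = 4
y_5 = S_4(1) = -2
t_q=37/4 is in segment 4 (τ=1/4); S_4(τ)=115027/39008

y_0=3 y_1=1 y_2=0 y_3=-4 y_4=4 y_5=-2
S(37/4) = 115027/39008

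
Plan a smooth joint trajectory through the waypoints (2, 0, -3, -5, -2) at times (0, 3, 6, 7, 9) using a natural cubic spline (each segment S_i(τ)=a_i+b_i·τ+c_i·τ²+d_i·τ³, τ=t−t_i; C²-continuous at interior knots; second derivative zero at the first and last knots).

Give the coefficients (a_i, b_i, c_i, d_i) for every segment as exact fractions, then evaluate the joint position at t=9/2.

  seg 0: a=2 b=-757/1020 c=0 d=77/9180
  seg 1: a=0 b=-263/510 c=77/1020 d=-145/1836
  seg 2: a=-3 b=-2239/1020 c=-54/85 d=847/1020
  seg 3: a=-5 b=-497/510 c=631/340 d=-631/2040
S(9/2) = -2367/2720

Δ: Δ0=-2/3, Δ1=-1, Δ2=-2, Δ3=3/2
row 1: diag=12, rhs=-2; c'=1/4, d'=-1/6
row 2: denom=8−3·1/4=29/4; d'=(-6−3·-1/6)/(29/4)=-22/29
row 3: denom=6−1·4/29=170/29; d'=(21−1·-22/29)/(170/29)=631/170
back: M3=631/170
back: M2=-22/29−4/29·631/170=-108/85
back: M1=-1/6−1/4·-108/85=77/510
M: M0=0, M1=77/510, M2=-108/85, M3=631/170, M4=0
seg 0: a=2, c=M0/2=0, d=(M1−M0)/(6·3)=77/9180, b=Δ0−h0·(2M0+M1)/6=-757/1020
seg 1: a=0, c=M1/2=77/1020, d=(M2−M1)/(6·3)=-145/1836, b=Δ1−h1·(2M1+M2)/6=-263/510
seg 2: a=-3, c=M2/2=-54/85, d=(M3−M2)/(6·1)=847/1020, b=Δ2−h2·(2M2+M3)/6=-2239/1020
seg 3: a=-5, c=M3/2=631/340, d=(M4−M3)/(6·2)=-631/2040, b=Δ3−h3·(2M3+M4)/6=-497/510
t_q=9/2 → seg 1, τ=3/2; S=0+-263/510·τ+77/1020·τ²+-145/1836·τ³=-2367/2720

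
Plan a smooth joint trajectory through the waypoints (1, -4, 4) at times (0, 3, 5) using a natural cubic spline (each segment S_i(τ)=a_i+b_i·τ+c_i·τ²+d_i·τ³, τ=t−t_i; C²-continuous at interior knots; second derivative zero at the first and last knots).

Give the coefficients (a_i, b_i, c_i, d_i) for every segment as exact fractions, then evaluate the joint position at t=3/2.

  seg 0: a=1 b=-101/30 c=0 d=17/90
  seg 1: a=-4 b=26/15 c=17/10 d=-17/60
S(3/2) = -273/80

Δ: Δ0=-5/3, Δ1=4
row 1: diag=10, rhs=34; c'=1/5, d'=17/5
back: M1=17/5
M: M0=0, M1=17/5, M2=0
seg 0: a=1, c=M0/2=0, d=(M1−M0)/(6·3)=17/90, b=Δ0−h0·(2M0+M1)/6=-101/30
seg 1: a=-4, c=M1/2=17/10, d=(M2−M1)/(6·2)=-17/60, b=Δ1−h1·(2M1+M2)/6=26/15
t_q=3/2 → seg 0, τ=3/2; S=1+-101/30·τ+0·τ²+17/90·τ³=-273/80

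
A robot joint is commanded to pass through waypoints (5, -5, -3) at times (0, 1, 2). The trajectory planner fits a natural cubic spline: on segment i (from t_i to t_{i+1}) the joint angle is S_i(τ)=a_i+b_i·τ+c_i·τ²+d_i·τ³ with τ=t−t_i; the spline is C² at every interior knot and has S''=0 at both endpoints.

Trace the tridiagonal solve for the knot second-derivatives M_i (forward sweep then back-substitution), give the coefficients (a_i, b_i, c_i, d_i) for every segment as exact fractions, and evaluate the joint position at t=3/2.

  seg 0: a=5 b=-13 c=0 d=3
  seg 1: a=-5 b=-4 c=9 d=-3
S(3/2) = -41/8

Δ: Δ0=-10, Δ1=2
row 1: diag=4, rhs=72; c'=1/4, d'=18
back: M1=18
M: M0=0, M1=18, M2=0
seg 0: a=5, c=M0/2=0, d=(M1−M0)/(6·1)=3, b=Δ0−h0·(2M0+M1)/6=-13
seg 1: a=-5, c=M1/2=9, d=(M2−M1)/(6·1)=-3, b=Δ1−h1·(2M1+M2)/6=-4
t_q=3/2 → seg 1, τ=1/2; S=-5+-4·τ+9·τ²+-3·τ³=-41/8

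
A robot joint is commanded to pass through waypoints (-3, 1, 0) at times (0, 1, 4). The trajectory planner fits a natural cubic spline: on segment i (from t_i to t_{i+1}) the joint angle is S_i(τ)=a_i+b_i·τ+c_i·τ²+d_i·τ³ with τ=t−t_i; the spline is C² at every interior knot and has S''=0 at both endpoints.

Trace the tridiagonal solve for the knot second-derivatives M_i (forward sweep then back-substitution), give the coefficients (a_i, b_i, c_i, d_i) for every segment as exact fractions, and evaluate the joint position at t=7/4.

Δ: Δ0=4, Δ1=-1/3
row 1: diag=8, rhs=-26; c'=3/8, d'=-13/4
back: M1=-13/4
M: M0=0, M1=-13/4, M2=0
seg 0: a=-3, c=M0/2=0, d=(M1−M0)/(6·1)=-13/24, b=Δ0−h0·(2M0+M1)/6=109/24
seg 1: a=1, c=M1/2=-13/8, d=(M2−M1)/(6·3)=13/72, b=Δ1−h1·(2M1+M2)/6=35/12
t_q=7/4 → seg 1, τ=3/4; S=1+35/12·τ+-13/8·τ²+13/72·τ³=1203/512

  seg 0: a=-3 b=109/24 c=0 d=-13/24
  seg 1: a=1 b=35/12 c=-13/8 d=13/72
S(7/4) = 1203/512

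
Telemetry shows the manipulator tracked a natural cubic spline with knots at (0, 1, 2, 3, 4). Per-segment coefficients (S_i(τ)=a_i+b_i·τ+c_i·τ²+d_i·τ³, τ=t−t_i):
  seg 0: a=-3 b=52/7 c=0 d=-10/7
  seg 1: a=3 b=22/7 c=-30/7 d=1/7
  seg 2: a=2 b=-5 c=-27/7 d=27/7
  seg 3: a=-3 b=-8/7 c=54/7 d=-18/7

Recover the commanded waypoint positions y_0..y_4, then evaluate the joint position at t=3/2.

y_0=-3 y_1=3 y_2=2 y_3=-3 y_4=1
S(3/2) = 197/56

y_0 = S_0(0) = a_0 = -3
y_1 = S_1(0) = a_1 = 3
y_2 = S_2(0) = a_2 = 2
y_3 = S_3(0) = a_3 = -3
y_4 = S_3(1) = 1
t_q=3/2 is in segment 1 (τ=1/2); S_1(τ)=197/56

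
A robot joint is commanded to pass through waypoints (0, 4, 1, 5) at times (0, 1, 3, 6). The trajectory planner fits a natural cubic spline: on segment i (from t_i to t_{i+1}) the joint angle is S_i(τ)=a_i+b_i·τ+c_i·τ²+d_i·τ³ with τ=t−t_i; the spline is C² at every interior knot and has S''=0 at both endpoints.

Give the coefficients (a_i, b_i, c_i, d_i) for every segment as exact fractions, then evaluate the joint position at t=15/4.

Δ: Δ0=4, Δ1=-3/2, Δ2=4/3
row 1: diag=6, rhs=-33; c'=1/3, d'=-11/2
row 2: denom=10−2·1/3=28/3; d'=(17−2·-11/2)/(28/3)=3
back: M2=3
back: M1=-11/2−1/3·3=-13/2
M: M0=0, M1=-13/2, M2=3, M3=0
seg 0: a=0, c=M0/2=0, d=(M1−M0)/(6·1)=-13/12, b=Δ0−h0·(2M0+M1)/6=61/12
seg 1: a=4, c=M1/2=-13/4, d=(M2−M1)/(6·2)=19/24, b=Δ1−h1·(2M1+M2)/6=11/6
seg 2: a=1, c=M2/2=3/2, d=(M3−M2)/(6·3)=-1/6, b=Δ2−h2·(2M2+M3)/6=-5/3
t_q=15/4 → seg 2, τ=3/4; S=1+-5/3·τ+3/2·τ²+-1/6·τ³=67/128

  seg 0: a=0 b=61/12 c=0 d=-13/12
  seg 1: a=4 b=11/6 c=-13/4 d=19/24
  seg 2: a=1 b=-5/3 c=3/2 d=-1/6
S(15/4) = 67/128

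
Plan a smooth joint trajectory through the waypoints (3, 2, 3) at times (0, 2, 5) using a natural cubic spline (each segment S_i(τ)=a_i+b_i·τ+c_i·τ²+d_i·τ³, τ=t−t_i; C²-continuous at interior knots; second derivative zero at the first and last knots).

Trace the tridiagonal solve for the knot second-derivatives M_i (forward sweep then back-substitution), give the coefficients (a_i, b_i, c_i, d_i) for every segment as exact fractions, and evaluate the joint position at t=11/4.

Δ: Δ0=-1/2, Δ1=1/3
row 1: diag=10, rhs=5; c'=3/10, d'=1/2
back: M1=1/2
M: M0=0, M1=1/2, M2=0
seg 0: a=3, c=M0/2=0, d=(M1−M0)/(6·2)=1/24, b=Δ0−h0·(2M0+M1)/6=-2/3
seg 1: a=2, c=M1/2=1/4, d=(M2−M1)/(6·3)=-1/36, b=Δ1−h1·(2M1+M2)/6=-1/6
t_q=11/4 → seg 1, τ=3/4; S=2+-1/6·τ+1/4·τ²+-1/36·τ³=513/256

  seg 0: a=3 b=-2/3 c=0 d=1/24
  seg 1: a=2 b=-1/6 c=1/4 d=-1/36
S(11/4) = 513/256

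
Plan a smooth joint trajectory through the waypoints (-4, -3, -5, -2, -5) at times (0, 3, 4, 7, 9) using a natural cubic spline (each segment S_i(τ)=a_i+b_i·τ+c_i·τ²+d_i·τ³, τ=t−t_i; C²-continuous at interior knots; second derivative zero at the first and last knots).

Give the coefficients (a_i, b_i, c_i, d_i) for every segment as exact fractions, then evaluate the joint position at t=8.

Δ: Δ0=1/3, Δ1=-2, Δ2=1, Δ3=-3/2
row 1: diag=8, rhs=-14; c'=1/8, d'=-7/4
row 2: denom=8−1·1/8=63/8; d'=(18−1·-7/4)/(63/8)=158/63
row 3: denom=10−3·8/21=62/7; d'=(-15−3·158/63)/(62/7)=-473/186
back: M3=-473/186
back: M2=158/63−8/21·-473/186=970/279
back: M1=-7/4−1/8·970/279=-1219/558
M: M0=0, M1=-1219/558, M2=970/279, M3=-473/186, M4=0
seg 0: a=-4, c=M0/2=0, d=(M1−M0)/(6·3)=-1219/10044, b=Δ0−h0·(2M0+M1)/6=1591/1116
seg 1: a=-3, c=M1/2=-1219/1116, d=(M2−M1)/(6·1)=117/124, b=Δ1−h1·(2M1+M2)/6=-1033/558
seg 2: a=-5, c=M2/2=485/279, d=(M3−M2)/(6·3)=-3359/10044, b=Δ2−h2·(2M2+M3)/6=-1345/1116
seg 3: a=-2, c=M3/2=-473/372, d=(M4−M3)/(6·2)=473/2232, b=Δ3−h3·(2M3+M4)/6=109/558
t_q=8 → seg 3, τ=1; S=-2+109/558·τ+-473/372·τ²+473/2232·τ³=-2131/744

  seg 0: a=-4 b=1591/1116 c=0 d=-1219/10044
  seg 1: a=-3 b=-1033/558 c=-1219/1116 d=117/124
  seg 2: a=-5 b=-1345/1116 c=485/279 d=-3359/10044
  seg 3: a=-2 b=109/558 c=-473/372 d=473/2232
S(8) = -2131/744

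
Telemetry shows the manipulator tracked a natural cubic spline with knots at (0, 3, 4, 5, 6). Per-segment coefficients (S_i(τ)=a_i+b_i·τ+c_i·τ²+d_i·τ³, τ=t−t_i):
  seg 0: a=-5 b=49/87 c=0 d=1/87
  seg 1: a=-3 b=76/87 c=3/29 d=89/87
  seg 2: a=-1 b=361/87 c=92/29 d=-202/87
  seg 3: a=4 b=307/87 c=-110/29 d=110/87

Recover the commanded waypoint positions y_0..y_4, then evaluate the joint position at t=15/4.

y_0=-5 y_1=-3 y_2=-1 y_3=4 y_4=5
S(15/4) = -3443/1856

y_0 = S_0(0) = a_0 = -5
y_1 = S_1(0) = a_1 = -3
y_2 = S_2(0) = a_2 = -1
y_3 = S_3(0) = a_3 = 4
y_4 = S_3(1) = 5
t_q=15/4 is in segment 1 (τ=3/4); S_1(τ)=-3443/1856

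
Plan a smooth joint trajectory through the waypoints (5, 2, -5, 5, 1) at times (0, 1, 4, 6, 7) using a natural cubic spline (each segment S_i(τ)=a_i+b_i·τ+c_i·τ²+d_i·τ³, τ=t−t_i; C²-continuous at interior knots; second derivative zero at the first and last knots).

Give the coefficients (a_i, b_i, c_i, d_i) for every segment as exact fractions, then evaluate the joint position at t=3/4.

  seg 0: a=5 b=-1550/591 c=0 d=-223/591
  seg 1: a=2 b=-2219/591 c=-223/197 d=949/1773
  seg 2: a=-5 b=2308/591 c=726/197 d=-3709/2364
  seg 3: a=5 b=-107/591 c=-2257/394 d=2257/1182
S(3/4) = 36233/12608

Δ: Δ0=-3, Δ1=-7/3, Δ2=5, Δ3=-4
row 1: diag=8, rhs=4; c'=3/8, d'=1/2
row 2: denom=10−3·3/8=71/8; d'=(44−3·1/2)/(71/8)=340/71
row 3: denom=6−2·16/71=394/71; d'=(-54−2·340/71)/(394/71)=-2257/197
back: M3=-2257/197
back: M2=340/71−16/71·-2257/197=1452/197
back: M1=1/2−3/8·1452/197=-446/197
M: M0=0, M1=-446/197, M2=1452/197, M3=-2257/197, M4=0
seg 0: a=5, c=M0/2=0, d=(M1−M0)/(6·1)=-223/591, b=Δ0−h0·(2M0+M1)/6=-1550/591
seg 1: a=2, c=M1/2=-223/197, d=(M2−M1)/(6·3)=949/1773, b=Δ1−h1·(2M1+M2)/6=-2219/591
seg 2: a=-5, c=M2/2=726/197, d=(M3−M2)/(6·2)=-3709/2364, b=Δ2−h2·(2M2+M3)/6=2308/591
seg 3: a=5, c=M3/2=-2257/394, d=(M4−M3)/(6·1)=2257/1182, b=Δ3−h3·(2M3+M4)/6=-107/591
t_q=3/4 → seg 0, τ=3/4; S=5+-1550/591·τ+0·τ²+-223/591·τ³=36233/12608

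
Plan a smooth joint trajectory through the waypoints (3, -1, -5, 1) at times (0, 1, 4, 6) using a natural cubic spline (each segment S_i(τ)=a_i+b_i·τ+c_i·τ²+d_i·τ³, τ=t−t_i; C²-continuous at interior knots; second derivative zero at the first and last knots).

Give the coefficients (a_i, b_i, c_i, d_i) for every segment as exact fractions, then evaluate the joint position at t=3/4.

Δ: Δ0=-4, Δ1=-4/3, Δ2=3
row 1: diag=8, rhs=16; c'=3/8, d'=2
row 2: denom=10−3·3/8=71/8; d'=(26−3·2)/(71/8)=160/71
back: M2=160/71
back: M1=2−3/8·160/71=82/71
M: M0=0, M1=82/71, M2=160/71, M3=0
seg 0: a=3, c=M0/2=0, d=(M1−M0)/(6·1)=41/213, b=Δ0−h0·(2M0+M1)/6=-893/213
seg 1: a=-1, c=M1/2=41/71, d=(M2−M1)/(6·3)=13/213, b=Δ1−h1·(2M1+M2)/6=-770/213
seg 2: a=-5, c=M2/2=80/71, d=(M3−M2)/(6·2)=-40/213, b=Δ2−h2·(2M2+M3)/6=319/213
t_q=3/4 → seg 0, τ=3/4; S=3+-893/213·τ+0·τ²+41/213·τ³=-287/4544

  seg 0: a=3 b=-893/213 c=0 d=41/213
  seg 1: a=-1 b=-770/213 c=41/71 d=13/213
  seg 2: a=-5 b=319/213 c=80/71 d=-40/213
S(3/4) = -287/4544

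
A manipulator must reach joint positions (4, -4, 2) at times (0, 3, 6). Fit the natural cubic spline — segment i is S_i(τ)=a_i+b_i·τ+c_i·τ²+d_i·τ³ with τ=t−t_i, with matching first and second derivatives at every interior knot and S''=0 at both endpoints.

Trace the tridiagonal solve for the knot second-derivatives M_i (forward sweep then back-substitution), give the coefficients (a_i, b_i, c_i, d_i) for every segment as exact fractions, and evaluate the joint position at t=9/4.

Δ: Δ0=-8/3, Δ1=2
row 1: diag=12, rhs=28; c'=1/4, d'=7/3
back: M1=7/3
M: M0=0, M1=7/3, M2=0
seg 0: a=4, c=M0/2=0, d=(M1−M0)/(6·3)=7/54, b=Δ0−h0·(2M0+M1)/6=-23/6
seg 1: a=-4, c=M1/2=7/6, d=(M2−M1)/(6·3)=-7/54, b=Δ1−h1·(2M1+M2)/6=-1/3
t_q=9/4 → seg 0, τ=9/4; S=4+-23/6·τ+0·τ²+7/54·τ³=-403/128

  seg 0: a=4 b=-23/6 c=0 d=7/54
  seg 1: a=-4 b=-1/3 c=7/6 d=-7/54
S(9/4) = -403/128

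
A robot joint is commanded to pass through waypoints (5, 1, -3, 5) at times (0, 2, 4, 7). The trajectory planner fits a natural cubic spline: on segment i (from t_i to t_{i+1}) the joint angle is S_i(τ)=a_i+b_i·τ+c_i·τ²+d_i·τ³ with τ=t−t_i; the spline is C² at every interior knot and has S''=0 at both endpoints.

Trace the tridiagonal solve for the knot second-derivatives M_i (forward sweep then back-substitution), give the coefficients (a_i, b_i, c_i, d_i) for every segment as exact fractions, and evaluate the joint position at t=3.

  seg 0: a=5 b=-100/57 c=0 d=-7/114
  seg 1: a=1 b=-142/57 c=-7/19 d=35/114
  seg 2: a=-3 b=-16/57 c=28/19 d=-28/171
S(3) = -59/38

Δ: Δ0=-2, Δ1=-2, Δ2=8/3
row 1: diag=8, rhs=0; c'=1/4, d'=0
row 2: denom=10−2·1/4=19/2; d'=(28−2·0)/(19/2)=56/19
back: M2=56/19
back: M1=0−1/4·56/19=-14/19
M: M0=0, M1=-14/19, M2=56/19, M3=0
seg 0: a=5, c=M0/2=0, d=(M1−M0)/(6·2)=-7/114, b=Δ0−h0·(2M0+M1)/6=-100/57
seg 1: a=1, c=M1/2=-7/19, d=(M2−M1)/(6·2)=35/114, b=Δ1−h1·(2M1+M2)/6=-142/57
seg 2: a=-3, c=M2/2=28/19, d=(M3−M2)/(6·3)=-28/171, b=Δ2−h2·(2M2+M3)/6=-16/57
t_q=3 → seg 1, τ=1; S=1+-142/57·τ+-7/19·τ²+35/114·τ³=-59/38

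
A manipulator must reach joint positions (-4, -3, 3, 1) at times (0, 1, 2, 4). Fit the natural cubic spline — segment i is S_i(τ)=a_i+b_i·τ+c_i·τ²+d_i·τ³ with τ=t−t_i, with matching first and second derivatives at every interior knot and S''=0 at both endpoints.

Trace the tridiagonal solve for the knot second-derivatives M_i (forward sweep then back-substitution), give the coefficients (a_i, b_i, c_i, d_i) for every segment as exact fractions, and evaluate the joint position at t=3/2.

  seg 0: a=-4 b=-14/23 c=0 d=37/23
  seg 1: a=-3 b=97/23 c=111/23 d=-70/23
  seg 2: a=3 b=109/23 c=-99/23 d=33/46
S(3/2) = -3/46

Δ: Δ0=1, Δ1=6, Δ2=-1
row 1: diag=4, rhs=30; c'=1/4, d'=15/2
row 2: denom=6−1·1/4=23/4; d'=(-42−1·15/2)/(23/4)=-198/23
back: M2=-198/23
back: M1=15/2−1/4·-198/23=222/23
M: M0=0, M1=222/23, M2=-198/23, M3=0
seg 0: a=-4, c=M0/2=0, d=(M1−M0)/(6·1)=37/23, b=Δ0−h0·(2M0+M1)/6=-14/23
seg 1: a=-3, c=M1/2=111/23, d=(M2−M1)/(6·1)=-70/23, b=Δ1−h1·(2M1+M2)/6=97/23
seg 2: a=3, c=M2/2=-99/23, d=(M3−M2)/(6·2)=33/46, b=Δ2−h2·(2M2+M3)/6=109/23
t_q=3/2 → seg 1, τ=1/2; S=-3+97/23·τ+111/23·τ²+-70/23·τ³=-3/46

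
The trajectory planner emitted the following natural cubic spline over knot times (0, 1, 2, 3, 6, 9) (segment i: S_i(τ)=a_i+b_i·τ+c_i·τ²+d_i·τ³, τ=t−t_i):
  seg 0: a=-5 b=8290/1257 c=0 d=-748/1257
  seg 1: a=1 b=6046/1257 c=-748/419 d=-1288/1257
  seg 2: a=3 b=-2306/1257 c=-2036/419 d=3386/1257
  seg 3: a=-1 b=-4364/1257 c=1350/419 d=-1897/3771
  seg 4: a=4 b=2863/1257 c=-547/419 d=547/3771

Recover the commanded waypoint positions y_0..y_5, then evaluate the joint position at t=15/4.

y_0=-5 y_1=1 y_2=3 y_3=-1 y_4=4 y_5=3
S(15/4) = -53731/26816

y_0 = S_0(0) = a_0 = -5
y_1 = S_1(0) = a_1 = 1
y_2 = S_2(0) = a_2 = 3
y_3 = S_3(0) = a_3 = -1
y_4 = S_4(0) = a_4 = 4
y_5 = S_4(3) = 3
t_q=15/4 is in segment 3 (τ=3/4); S_3(τ)=-53731/26816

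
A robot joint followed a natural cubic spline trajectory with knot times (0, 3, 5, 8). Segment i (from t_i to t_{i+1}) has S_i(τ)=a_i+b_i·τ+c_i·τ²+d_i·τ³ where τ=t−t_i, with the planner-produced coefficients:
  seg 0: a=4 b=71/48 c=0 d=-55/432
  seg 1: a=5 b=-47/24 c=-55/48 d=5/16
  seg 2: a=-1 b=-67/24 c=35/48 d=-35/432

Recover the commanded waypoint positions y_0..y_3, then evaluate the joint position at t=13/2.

y_0 = S_0(0) = a_0 = 4
y_1 = S_1(0) = a_1 = 5
y_2 = S_2(0) = a_2 = -1
y_3 = S_2(3) = -5
t_q=13/2 is in segment 2 (τ=3/2); S_2(τ)=-489/128

y_0=4 y_1=5 y_2=-1 y_3=-5
S(13/2) = -489/128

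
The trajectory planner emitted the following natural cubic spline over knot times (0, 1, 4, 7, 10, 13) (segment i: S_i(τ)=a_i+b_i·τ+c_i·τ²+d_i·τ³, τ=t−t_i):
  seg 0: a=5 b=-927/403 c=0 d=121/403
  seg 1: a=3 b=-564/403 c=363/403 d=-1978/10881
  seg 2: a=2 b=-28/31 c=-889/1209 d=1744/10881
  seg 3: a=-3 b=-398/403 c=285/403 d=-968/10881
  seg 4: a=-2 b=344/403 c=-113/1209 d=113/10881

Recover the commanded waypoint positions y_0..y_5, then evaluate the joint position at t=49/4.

y_0=5 y_1=3 y_2=2 y_3=-3 y_4=-2 y_5=0
S(49/4) = -11201/25792

y_0 = S_0(0) = a_0 = 5
y_1 = S_1(0) = a_1 = 3
y_2 = S_2(0) = a_2 = 2
y_3 = S_3(0) = a_3 = -3
y_4 = S_4(0) = a_4 = -2
y_5 = S_4(3) = 0
t_q=49/4 is in segment 4 (τ=9/4); S_4(τ)=-11201/25792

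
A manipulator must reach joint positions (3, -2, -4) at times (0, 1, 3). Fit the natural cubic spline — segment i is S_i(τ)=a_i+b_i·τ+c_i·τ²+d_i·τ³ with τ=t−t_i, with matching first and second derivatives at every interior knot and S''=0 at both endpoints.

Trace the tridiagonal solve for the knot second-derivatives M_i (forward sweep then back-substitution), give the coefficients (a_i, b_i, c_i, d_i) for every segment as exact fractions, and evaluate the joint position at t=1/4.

Δ: Δ0=-5, Δ1=-1
row 1: diag=6, rhs=24; c'=1/3, d'=4
back: M1=4
M: M0=0, M1=4, M2=0
seg 0: a=3, c=M0/2=0, d=(M1−M0)/(6·1)=2/3, b=Δ0−h0·(2M0+M1)/6=-17/3
seg 1: a=-2, c=M1/2=2, d=(M2−M1)/(6·2)=-1/3, b=Δ1−h1·(2M1+M2)/6=-11/3
t_q=1/4 → seg 0, τ=1/4; S=3+-17/3·τ+0·τ²+2/3·τ³=51/32

  seg 0: a=3 b=-17/3 c=0 d=2/3
  seg 1: a=-2 b=-11/3 c=2 d=-1/3
S(1/4) = 51/32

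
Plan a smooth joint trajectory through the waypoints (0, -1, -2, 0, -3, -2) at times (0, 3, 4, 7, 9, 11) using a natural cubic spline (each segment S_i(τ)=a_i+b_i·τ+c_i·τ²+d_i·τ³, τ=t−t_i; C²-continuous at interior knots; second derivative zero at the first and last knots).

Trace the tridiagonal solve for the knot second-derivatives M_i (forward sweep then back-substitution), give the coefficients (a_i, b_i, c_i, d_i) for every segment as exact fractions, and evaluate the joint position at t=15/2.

Δ: Δ0=-1/3, Δ1=-1, Δ2=2/3, Δ3=-3/2, Δ4=1/2
row 1: diag=8, rhs=-4; c'=1/8, d'=-1/2
row 2: denom=8−1·1/8=63/8; d'=(10−1·-1/2)/(63/8)=4/3
row 3: denom=10−3·8/21=62/7; d'=(-13−3·4/3)/(62/7)=-119/62
row 4: denom=8−2·7/31=234/31; d'=(12−2·-119/62)/(234/31)=491/234
back: M4=491/234
back: M3=-119/62−7/31·491/234=-280/117
back: M2=4/3−8/21·-280/117=788/351
back: M1=-1/2−1/8·788/351=-274/351
M: M0=0, M1=-274/351, M2=788/351, M3=-280/117, M4=491/234, M5=0
seg 0: a=0, c=M0/2=0, d=(M1−M0)/(6·3)=-137/3159, b=Δ0−h0·(2M0+M1)/6=20/351
seg 1: a=-1, c=M1/2=-137/351, d=(M2−M1)/(6·1)=59/117, b=Δ1−h1·(2M1+M2)/6=-391/351
seg 2: a=-2, c=M2/2=394/351, d=(M3−M2)/(6·3)=-814/3159, b=Δ2−h2·(2M2+M3)/6=-134/351
seg 3: a=0, c=M3/2=-140/117, d=(M4−M3)/(6·2)=1051/2808, b=Δ3−h3·(2M3+M4)/6=-212/351
seg 4: a=-3, c=M4/2=491/468, d=(M5−M4)/(6·2)=-491/2808, b=Δ4−h4·(2M4+M5)/6=-631/702
t_q=15/2 → seg 3, τ=1/2; S=0+-212/351·τ+-140/117·τ²+1051/2808·τ³=-4151/7488

  seg 0: a=0 b=20/351 c=0 d=-137/3159
  seg 1: a=-1 b=-391/351 c=-137/351 d=59/117
  seg 2: a=-2 b=-134/351 c=394/351 d=-814/3159
  seg 3: a=0 b=-212/351 c=-140/117 d=1051/2808
  seg 4: a=-3 b=-631/702 c=491/468 d=-491/2808
S(15/2) = -4151/7488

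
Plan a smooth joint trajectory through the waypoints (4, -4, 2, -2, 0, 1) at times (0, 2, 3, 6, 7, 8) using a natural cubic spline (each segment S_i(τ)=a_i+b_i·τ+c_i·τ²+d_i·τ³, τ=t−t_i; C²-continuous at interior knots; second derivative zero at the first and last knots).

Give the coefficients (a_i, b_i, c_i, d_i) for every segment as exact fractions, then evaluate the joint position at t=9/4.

Δ: Δ0=-4, Δ1=6, Δ2=-4/3, Δ3=2, Δ4=1
row 1: diag=6, rhs=60; c'=1/6, d'=10
row 2: denom=8−1·1/6=47/6; d'=(-44−1·10)/(47/6)=-324/47
row 3: denom=8−3·18/47=322/47; d'=(20−3·-324/47)/(322/47)=956/161
row 4: denom=4−1·47/322=1241/322; d'=(-6−1·956/161)/(1241/322)=-3844/1241
back: M4=-3844/1241
back: M3=956/161−47/322·-3844/1241=7930/1241
back: M2=-324/47−18/47·7930/1241=-11592/1241
back: M1=10−1/6·-11592/1241=14342/1241
M: M0=0, M1=14342/1241, M2=-11592/1241, M3=7930/1241, M4=-3844/1241, M5=0
seg 0: a=4, c=M0/2=0, d=(M1−M0)/(6·2)=7171/7446, b=Δ0−h0·(2M0+M1)/6=-29234/3723
seg 1: a=-4, c=M1/2=7171/1241, d=(M2−M1)/(6·1)=-12967/3723, b=Δ1−h1·(2M1+M2)/6=13792/3723
seg 2: a=2, c=M2/2=-5796/1241, d=(M3−M2)/(6·3)=9761/11169, b=Δ2−h2·(2M2+M3)/6=17917/3723
seg 3: a=-2, c=M3/2=3965/1241, d=(M4−M3)/(6·1)=-5887/3723, b=Δ3−h3·(2M3+M4)/6=1438/3723
seg 4: a=0, c=M4/2=-1922/1241, d=(M5−M4)/(6·1)=1922/3723, b=Δ4−h4·(2M4+M5)/6=7567/3723
t_q=9/4 → seg 1, τ=1/4; S=-4+13792/3723·τ+7171/1241·τ²+-12967/3723·τ³=-219777/79424

  seg 0: a=4 b=-29234/3723 c=0 d=7171/7446
  seg 1: a=-4 b=13792/3723 c=7171/1241 d=-12967/3723
  seg 2: a=2 b=17917/3723 c=-5796/1241 d=9761/11169
  seg 3: a=-2 b=1438/3723 c=3965/1241 d=-5887/3723
  seg 4: a=0 b=7567/3723 c=-1922/1241 d=1922/3723
S(9/4) = -219777/79424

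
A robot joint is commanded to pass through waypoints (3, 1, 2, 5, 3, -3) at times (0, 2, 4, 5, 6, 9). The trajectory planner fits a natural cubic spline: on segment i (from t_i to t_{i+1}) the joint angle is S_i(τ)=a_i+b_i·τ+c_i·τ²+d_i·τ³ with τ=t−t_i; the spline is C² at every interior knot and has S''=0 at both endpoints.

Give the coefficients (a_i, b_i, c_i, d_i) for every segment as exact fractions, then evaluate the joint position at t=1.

  seg 0: a=3 b=-341/325 c=0 d=4/325
  seg 1: a=1 b=-293/325 c=24/325 d=163/520
  seg 2: a=2 b=2051/650 c=2541/1300 d=-211/100
  seg 3: a=5 b=191/260 c=-1422/325 d=2133/1300
  seg 4: a=3 b=-2011/650 c=711/1300 d=-79/1300
S(1) = 638/325

Δ: Δ0=-1, Δ1=1/2, Δ2=3, Δ3=-2, Δ4=-2
row 1: diag=8, rhs=9; c'=1/4, d'=9/8
row 2: denom=6−2·1/4=11/2; d'=(15−2·9/8)/(11/2)=51/22
row 3: denom=4−1·2/11=42/11; d'=(-30−1·51/22)/(42/11)=-237/28
row 4: denom=8−1·11/42=325/42; d'=(0−1·-237/28)/(325/42)=711/650
back: M4=711/650
back: M3=-237/28−11/42·711/650=-2844/325
back: M2=51/22−2/11·-2844/325=2541/650
back: M1=9/8−1/4·2541/650=48/325
M: M0=0, M1=48/325, M2=2541/650, M3=-2844/325, M4=711/650, M5=0
seg 0: a=3, c=M0/2=0, d=(M1−M0)/(6·2)=4/325, b=Δ0−h0·(2M0+M1)/6=-341/325
seg 1: a=1, c=M1/2=24/325, d=(M2−M1)/(6·2)=163/520, b=Δ1−h1·(2M1+M2)/6=-293/325
seg 2: a=2, c=M2/2=2541/1300, d=(M3−M2)/(6·1)=-211/100, b=Δ2−h2·(2M2+M3)/6=2051/650
seg 3: a=5, c=M3/2=-1422/325, d=(M4−M3)/(6·1)=2133/1300, b=Δ3−h3·(2M3+M4)/6=191/260
seg 4: a=3, c=M4/2=711/1300, d=(M5−M4)/(6·3)=-79/1300, b=Δ4−h4·(2M4+M5)/6=-2011/650
t_q=1 → seg 0, τ=1; S=3+-341/325·τ+0·τ²+4/325·τ³=638/325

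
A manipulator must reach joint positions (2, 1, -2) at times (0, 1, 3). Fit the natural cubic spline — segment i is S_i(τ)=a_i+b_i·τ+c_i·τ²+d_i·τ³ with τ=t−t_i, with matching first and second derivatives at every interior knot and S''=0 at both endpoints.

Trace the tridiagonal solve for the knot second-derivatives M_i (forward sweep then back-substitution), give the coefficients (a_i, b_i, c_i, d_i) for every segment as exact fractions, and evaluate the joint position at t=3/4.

Δ: Δ0=-1, Δ1=-3/2
row 1: diag=6, rhs=-3; c'=1/3, d'=-1/2
back: M1=-1/2
M: M0=0, M1=-1/2, M2=0
seg 0: a=2, c=M0/2=0, d=(M1−M0)/(6·1)=-1/12, b=Δ0−h0·(2M0+M1)/6=-11/12
seg 1: a=1, c=M1/2=-1/4, d=(M2−M1)/(6·2)=1/24, b=Δ1−h1·(2M1+M2)/6=-7/6
t_q=3/4 → seg 0, τ=3/4; S=2+-11/12·τ+0·τ²+-1/12·τ³=327/256

  seg 0: a=2 b=-11/12 c=0 d=-1/12
  seg 1: a=1 b=-7/6 c=-1/4 d=1/24
S(3/4) = 327/256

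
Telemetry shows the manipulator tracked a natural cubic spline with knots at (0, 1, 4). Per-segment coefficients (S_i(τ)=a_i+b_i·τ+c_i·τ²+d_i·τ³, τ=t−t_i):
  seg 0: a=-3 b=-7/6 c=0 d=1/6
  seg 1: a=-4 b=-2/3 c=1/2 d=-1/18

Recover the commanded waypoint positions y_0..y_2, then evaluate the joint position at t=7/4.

y_0=-3 y_1=-4 y_2=-3
S(7/4) = -543/128

y_0 = S_0(0) = a_0 = -3
y_1 = S_1(0) = a_1 = -4
y_2 = S_1(3) = -3
t_q=7/4 is in segment 1 (τ=3/4); S_1(τ)=-543/128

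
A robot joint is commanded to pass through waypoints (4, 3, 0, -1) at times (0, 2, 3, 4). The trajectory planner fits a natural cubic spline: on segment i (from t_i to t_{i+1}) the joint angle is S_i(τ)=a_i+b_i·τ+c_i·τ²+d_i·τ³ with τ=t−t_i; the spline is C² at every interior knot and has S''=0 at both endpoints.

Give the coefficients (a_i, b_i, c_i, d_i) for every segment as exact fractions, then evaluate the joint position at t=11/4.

Δ: Δ0=-1/2, Δ1=-3, Δ2=-1
row 1: diag=6, rhs=-15; c'=1/6, d'=-5/2
row 2: denom=4−1·1/6=23/6; d'=(12−1·-5/2)/(23/6)=87/23
back: M2=87/23
back: M1=-5/2−1/6·87/23=-72/23
M: M0=0, M1=-72/23, M2=87/23, M3=0
seg 0: a=4, c=M0/2=0, d=(M1−M0)/(6·2)=-6/23, b=Δ0−h0·(2M0+M1)/6=25/46
seg 1: a=3, c=M1/2=-36/23, d=(M2−M1)/(6·1)=53/46, b=Δ1−h1·(2M1+M2)/6=-119/46
seg 2: a=0, c=M2/2=87/46, d=(M3−M2)/(6·1)=-29/46, b=Δ2−h2·(2M2+M3)/6=-52/23
t_q=11/4 → seg 1, τ=3/4; S=3+-119/46·τ+-36/23·τ²+53/46·τ³=1959/2944

  seg 0: a=4 b=25/46 c=0 d=-6/23
  seg 1: a=3 b=-119/46 c=-36/23 d=53/46
  seg 2: a=0 b=-52/23 c=87/46 d=-29/46
S(11/4) = 1959/2944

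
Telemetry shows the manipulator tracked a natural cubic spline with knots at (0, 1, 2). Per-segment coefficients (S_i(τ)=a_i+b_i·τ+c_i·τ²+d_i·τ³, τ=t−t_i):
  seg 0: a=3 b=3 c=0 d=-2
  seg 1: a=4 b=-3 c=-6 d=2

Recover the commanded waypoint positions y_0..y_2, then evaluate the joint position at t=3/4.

y_0 = S_0(0) = a_0 = 3
y_1 = S_1(0) = a_1 = 4
y_2 = S_1(1) = -3
t_q=3/4 is in segment 0 (τ=3/4); S_0(τ)=141/32

y_0=3 y_1=4 y_2=-3
S(3/4) = 141/32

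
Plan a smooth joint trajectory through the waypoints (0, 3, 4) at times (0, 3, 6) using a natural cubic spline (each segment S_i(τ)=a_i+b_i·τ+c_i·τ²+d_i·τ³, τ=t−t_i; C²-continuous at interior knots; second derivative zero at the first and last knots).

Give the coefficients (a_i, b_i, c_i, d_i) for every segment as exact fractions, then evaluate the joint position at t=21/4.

Δ: Δ0=1, Δ1=1/3
row 1: diag=12, rhs=-4; c'=1/4, d'=-1/3
back: M1=-1/3
M: M0=0, M1=-1/3, M2=0
seg 0: a=0, c=M0/2=0, d=(M1−M0)/(6·3)=-1/54, b=Δ0−h0·(2M0+M1)/6=7/6
seg 1: a=3, c=M1/2=-1/6, d=(M2−M1)/(6·3)=1/54, b=Δ1−h1·(2M1+M2)/6=2/3
t_q=21/4 → seg 1, τ=9/4; S=3+2/3·τ+-1/6·τ²+1/54·τ³=495/128

  seg 0: a=0 b=7/6 c=0 d=-1/54
  seg 1: a=3 b=2/3 c=-1/6 d=1/54
S(21/4) = 495/128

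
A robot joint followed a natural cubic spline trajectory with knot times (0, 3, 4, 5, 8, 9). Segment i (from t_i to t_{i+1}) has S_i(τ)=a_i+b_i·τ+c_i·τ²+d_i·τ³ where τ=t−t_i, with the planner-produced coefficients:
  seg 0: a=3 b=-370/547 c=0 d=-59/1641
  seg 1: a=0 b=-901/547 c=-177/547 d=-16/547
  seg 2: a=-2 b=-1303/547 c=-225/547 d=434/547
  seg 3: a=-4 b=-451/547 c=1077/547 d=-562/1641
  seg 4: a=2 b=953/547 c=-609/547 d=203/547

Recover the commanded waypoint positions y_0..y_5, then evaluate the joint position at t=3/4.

y_0 = S_0(0) = a_0 = 3
y_1 = S_1(0) = a_1 = 0
y_2 = S_2(0) = a_2 = -2
y_3 = S_3(0) = a_3 = -4
y_4 = S_4(0) = a_4 = 2
y_5 = S_4(1) = 3
t_q=3/4 is in segment 0 (τ=3/4); S_0(τ)=86733/35008

y_0=3 y_1=0 y_2=-2 y_3=-4 y_4=2 y_5=3
S(3/4) = 86733/35008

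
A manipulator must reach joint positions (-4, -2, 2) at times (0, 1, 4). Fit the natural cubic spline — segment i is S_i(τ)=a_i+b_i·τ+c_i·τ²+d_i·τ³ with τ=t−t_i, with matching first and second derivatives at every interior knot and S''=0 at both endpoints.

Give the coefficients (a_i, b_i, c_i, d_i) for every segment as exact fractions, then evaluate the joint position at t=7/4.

Δ: Δ0=2, Δ1=4/3
row 1: diag=8, rhs=-4; c'=3/8, d'=-1/2
back: M1=-1/2
M: M0=0, M1=-1/2, M2=0
seg 0: a=-4, c=M0/2=0, d=(M1−M0)/(6·1)=-1/12, b=Δ0−h0·(2M0+M1)/6=25/12
seg 1: a=-2, c=M1/2=-1/4, d=(M2−M1)/(6·3)=1/36, b=Δ1−h1·(2M1+M2)/6=11/6
t_q=7/4 → seg 1, τ=3/4; S=-2+11/6·τ+-1/4·τ²+1/36·τ³=-193/256

  seg 0: a=-4 b=25/12 c=0 d=-1/12
  seg 1: a=-2 b=11/6 c=-1/4 d=1/36
S(7/4) = -193/256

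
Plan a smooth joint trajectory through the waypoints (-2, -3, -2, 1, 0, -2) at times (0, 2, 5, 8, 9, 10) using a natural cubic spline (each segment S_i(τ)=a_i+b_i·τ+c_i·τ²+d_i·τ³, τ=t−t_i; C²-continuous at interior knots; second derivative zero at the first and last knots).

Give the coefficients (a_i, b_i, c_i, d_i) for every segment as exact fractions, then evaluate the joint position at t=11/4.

  seg 0: a=-2 b=-3701/6162 c=0 d=155/6162
  seg 1: a=-3 b=-1841/6162 c=155/1027 d=85/4266
  seg 2: a=-2 b=3527/3081 c=2035/6162 d=-6997/55458
  seg 3: a=1 b=-1727/6162 c=-827/1027 d=527/6162
  seg 4: a=0 b=-5035/3081 c=-1127/2054 d=1127/6162
S(11/4) = -411559/131456

Δ: Δ0=-1/2, Δ1=1/3, Δ2=1, Δ3=-1, Δ4=-2
row 1: diag=10, rhs=5; c'=3/10, d'=1/2
row 2: denom=12−3·3/10=111/10; d'=(4−3·1/2)/(111/10)=25/111
row 3: denom=8−3·10/37=266/37; d'=(-12−3·25/111)/(266/37)=-67/38
row 4: denom=4−1·37/266=1027/266; d'=(-6−1·-67/38)/(1027/266)=-1127/1027
back: M4=-1127/1027
back: M3=-67/38−37/266·-1127/1027=-1654/1027
back: M2=25/111−10/37·-1654/1027=2035/3081
back: M1=1/2−3/10·2035/3081=310/1027
M: M0=0, M1=310/1027, M2=2035/3081, M3=-1654/1027, M4=-1127/1027, M5=0
seg 0: a=-2, c=M0/2=0, d=(M1−M0)/(6·2)=155/6162, b=Δ0−h0·(2M0+M1)/6=-3701/6162
seg 1: a=-3, c=M1/2=155/1027, d=(M2−M1)/(6·3)=85/4266, b=Δ1−h1·(2M1+M2)/6=-1841/6162
seg 2: a=-2, c=M2/2=2035/6162, d=(M3−M2)/(6·3)=-6997/55458, b=Δ2−h2·(2M2+M3)/6=3527/3081
seg 3: a=1, c=M3/2=-827/1027, d=(M4−M3)/(6·1)=527/6162, b=Δ3−h3·(2M3+M4)/6=-1727/6162
seg 4: a=0, c=M4/2=-1127/2054, d=(M5−M4)/(6·1)=1127/6162, b=Δ4−h4·(2M4+M5)/6=-5035/3081
t_q=11/4 → seg 1, τ=3/4; S=-3+-1841/6162·τ+155/1027·τ²+85/4266·τ³=-411559/131456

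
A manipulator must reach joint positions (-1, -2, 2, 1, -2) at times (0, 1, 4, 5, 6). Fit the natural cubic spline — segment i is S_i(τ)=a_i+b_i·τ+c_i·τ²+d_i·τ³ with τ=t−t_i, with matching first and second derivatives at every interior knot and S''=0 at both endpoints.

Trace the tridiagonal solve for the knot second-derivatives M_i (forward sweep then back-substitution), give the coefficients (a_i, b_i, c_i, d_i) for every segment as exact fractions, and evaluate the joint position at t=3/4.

  seg 0: a=-1 b=-919/636 c=0 d=283/636
  seg 1: a=-2 b=-35/318 c=283/212 d=-181/636
  seg 2: a=2 b=137/636 c=-65/53 d=7/636
  seg 3: a=1 b=-701/318 c=-253/212 d=253/636
S(3/4) = -25725/13568

Δ: Δ0=-1, Δ1=4/3, Δ2=-1, Δ3=-3
row 1: diag=8, rhs=14; c'=3/8, d'=7/4
row 2: denom=8−3·3/8=55/8; d'=(-14−3·7/4)/(55/8)=-14/5
row 3: denom=4−1·8/55=212/55; d'=(-12−1·-14/5)/(212/55)=-253/106
back: M3=-253/106
back: M2=-14/5−8/55·-253/106=-130/53
back: M1=7/4−3/8·-130/53=283/106
M: M0=0, M1=283/106, M2=-130/53, M3=-253/106, M4=0
seg 0: a=-1, c=M0/2=0, d=(M1−M0)/(6·1)=283/636, b=Δ0−h0·(2M0+M1)/6=-919/636
seg 1: a=-2, c=M1/2=283/212, d=(M2−M1)/(6·3)=-181/636, b=Δ1−h1·(2M1+M2)/6=-35/318
seg 2: a=2, c=M2/2=-65/53, d=(M3−M2)/(6·1)=7/636, b=Δ2−h2·(2M2+M3)/6=137/636
seg 3: a=1, c=M3/2=-253/212, d=(M4−M3)/(6·1)=253/636, b=Δ3−h3·(2M3+M4)/6=-701/318
t_q=3/4 → seg 0, τ=3/4; S=-1+-919/636·τ+0·τ²+283/636·τ³=-25725/13568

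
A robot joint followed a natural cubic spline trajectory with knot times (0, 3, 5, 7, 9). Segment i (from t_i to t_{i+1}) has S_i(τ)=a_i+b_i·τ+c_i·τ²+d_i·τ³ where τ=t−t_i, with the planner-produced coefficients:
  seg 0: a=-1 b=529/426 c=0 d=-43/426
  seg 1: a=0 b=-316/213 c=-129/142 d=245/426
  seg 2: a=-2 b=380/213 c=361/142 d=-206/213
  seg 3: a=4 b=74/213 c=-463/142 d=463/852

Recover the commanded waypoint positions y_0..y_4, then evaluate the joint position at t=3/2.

y_0 = S_0(0) = a_0 = -1
y_1 = S_1(0) = a_1 = 0
y_2 = S_2(0) = a_2 = -2
y_3 = S_3(0) = a_3 = 4
y_4 = S_3(2) = -4
t_q=3/2 is in segment 0 (τ=3/2); S_0(τ)=593/1136

y_0=-1 y_1=0 y_2=-2 y_3=4 y_4=-4
S(3/2) = 593/1136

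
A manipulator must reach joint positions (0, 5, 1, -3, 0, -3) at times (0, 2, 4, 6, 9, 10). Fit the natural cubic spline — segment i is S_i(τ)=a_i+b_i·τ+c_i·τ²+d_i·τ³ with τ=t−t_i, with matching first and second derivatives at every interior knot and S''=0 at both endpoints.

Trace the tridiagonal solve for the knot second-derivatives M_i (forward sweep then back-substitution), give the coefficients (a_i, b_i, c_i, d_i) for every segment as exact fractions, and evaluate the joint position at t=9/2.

  seg 0: a=0 b=1039/286 c=0 d=-81/286
  seg 1: a=5 b=67/286 c=-243/143 d=333/1144
  seg 2: a=1 b=-439/143 c=27/572 d=279/1144
  seg 3: a=-3 b=1/22 c=216/143 d=-31/78
  seg 4: a=0 b=-232/143 c=-591/286 d=197/286
S(9/2) = -4509/9152

Δ: Δ0=5/2, Δ1=-2, Δ2=-2, Δ3=1, Δ4=-3
row 1: diag=8, rhs=-27; c'=1/4, d'=-27/8
row 2: denom=8−2·1/4=15/2; d'=(0−2·-27/8)/(15/2)=9/10
row 3: denom=10−2·4/15=142/15; d'=(18−2·9/10)/(142/15)=243/142
row 4: denom=8−3·45/142=1001/142; d'=(-24−3·243/142)/(1001/142)=-591/143
back: M4=-591/143
back: M3=243/142−45/142·-591/143=432/143
back: M2=9/10−4/15·432/143=27/286
back: M1=-27/8−1/4·27/286=-486/143
M: M0=0, M1=-486/143, M2=27/286, M3=432/143, M4=-591/143, M5=0
seg 0: a=0, c=M0/2=0, d=(M1−M0)/(6·2)=-81/286, b=Δ0−h0·(2M0+M1)/6=1039/286
seg 1: a=5, c=M1/2=-243/143, d=(M2−M1)/(6·2)=333/1144, b=Δ1−h1·(2M1+M2)/6=67/286
seg 2: a=1, c=M2/2=27/572, d=(M3−M2)/(6·2)=279/1144, b=Δ2−h2·(2M2+M3)/6=-439/143
seg 3: a=-3, c=M3/2=216/143, d=(M4−M3)/(6·3)=-31/78, b=Δ3−h3·(2M3+M4)/6=1/22
seg 4: a=0, c=M4/2=-591/286, d=(M5−M4)/(6·1)=197/286, b=Δ4−h4·(2M4+M5)/6=-232/143
t_q=9/2 → seg 2, τ=1/2; S=1+-439/143·τ+27/572·τ²+279/1144·τ³=-4509/9152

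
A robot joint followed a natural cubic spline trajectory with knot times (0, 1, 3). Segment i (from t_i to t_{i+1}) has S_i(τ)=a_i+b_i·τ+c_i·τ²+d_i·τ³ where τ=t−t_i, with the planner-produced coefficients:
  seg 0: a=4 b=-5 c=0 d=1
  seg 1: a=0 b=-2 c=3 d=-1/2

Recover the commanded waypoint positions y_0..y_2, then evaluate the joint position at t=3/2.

y_0 = S_0(0) = a_0 = 4
y_1 = S_1(0) = a_1 = 0
y_2 = S_1(2) = 4
t_q=3/2 is in segment 1 (τ=1/2); S_1(τ)=-5/16

y_0=4 y_1=0 y_2=4
S(3/2) = -5/16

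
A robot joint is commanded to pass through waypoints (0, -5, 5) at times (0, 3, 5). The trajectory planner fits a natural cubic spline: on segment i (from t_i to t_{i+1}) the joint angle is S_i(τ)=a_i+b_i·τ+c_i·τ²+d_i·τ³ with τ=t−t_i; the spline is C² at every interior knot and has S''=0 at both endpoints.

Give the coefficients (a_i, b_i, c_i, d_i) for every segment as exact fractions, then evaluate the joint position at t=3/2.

Δ: Δ0=-5/3, Δ1=5
row 1: diag=10, rhs=40; c'=1/5, d'=4
back: M1=4
M: M0=0, M1=4, M2=0
seg 0: a=0, c=M0/2=0, d=(M1−M0)/(6·3)=2/9, b=Δ0−h0·(2M0+M1)/6=-11/3
seg 1: a=-5, c=M1/2=2, d=(M2−M1)/(6·2)=-1/3, b=Δ1−h1·(2M1+M2)/6=7/3
t_q=3/2 → seg 0, τ=3/2; S=0+-11/3·τ+0·τ²+2/9·τ³=-19/4

  seg 0: a=0 b=-11/3 c=0 d=2/9
  seg 1: a=-5 b=7/3 c=2 d=-1/3
S(3/2) = -19/4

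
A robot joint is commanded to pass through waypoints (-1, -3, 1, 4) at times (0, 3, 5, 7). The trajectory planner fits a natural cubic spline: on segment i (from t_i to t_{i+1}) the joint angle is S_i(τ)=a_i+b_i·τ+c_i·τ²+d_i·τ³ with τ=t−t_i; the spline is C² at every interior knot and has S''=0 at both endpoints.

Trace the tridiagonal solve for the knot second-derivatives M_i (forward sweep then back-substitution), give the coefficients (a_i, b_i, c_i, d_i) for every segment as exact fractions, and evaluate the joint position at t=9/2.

  seg 0: a=-1 b=-353/228 c=0 d=67/684
  seg 1: a=-3 b=125/114 c=67/76 d=-49/228
  seg 2: a=1 b=233/114 c=-31/76 d=31/456
S(9/2) = -59/608

Δ: Δ0=-2/3, Δ1=2, Δ2=3/2
row 1: diag=10, rhs=16; c'=1/5, d'=8/5
row 2: denom=8−2·1/5=38/5; d'=(-3−2·8/5)/(38/5)=-31/38
back: M2=-31/38
back: M1=8/5−1/5·-31/38=67/38
M: M0=0, M1=67/38, M2=-31/38, M3=0
seg 0: a=-1, c=M0/2=0, d=(M1−M0)/(6·3)=67/684, b=Δ0−h0·(2M0+M1)/6=-353/228
seg 1: a=-3, c=M1/2=67/76, d=(M2−M1)/(6·2)=-49/228, b=Δ1−h1·(2M1+M2)/6=125/114
seg 2: a=1, c=M2/2=-31/76, d=(M3−M2)/(6·2)=31/456, b=Δ2−h2·(2M2+M3)/6=233/114
t_q=9/2 → seg 1, τ=3/2; S=-3+125/114·τ+67/76·τ²+-49/228·τ³=-59/608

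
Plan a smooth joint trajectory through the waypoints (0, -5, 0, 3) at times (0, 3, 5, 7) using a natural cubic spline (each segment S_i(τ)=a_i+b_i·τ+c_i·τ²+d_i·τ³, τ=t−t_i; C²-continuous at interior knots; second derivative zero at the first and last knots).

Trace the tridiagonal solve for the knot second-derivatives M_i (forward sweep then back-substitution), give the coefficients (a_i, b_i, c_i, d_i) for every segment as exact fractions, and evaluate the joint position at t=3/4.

Δ: Δ0=-5/3, Δ1=5/2, Δ2=3/2
row 1: diag=10, rhs=25; c'=1/5, d'=5/2
row 2: denom=8−2·1/5=38/5; d'=(-6−2·5/2)/(38/5)=-55/38
back: M2=-55/38
back: M1=5/2−1/5·-55/38=53/19
M: M0=0, M1=53/19, M2=-55/38, M3=0
seg 0: a=0, c=M0/2=0, d=(M1−M0)/(6·3)=53/342, b=Δ0−h0·(2M0+M1)/6=-349/114
seg 1: a=-5, c=M1/2=53/38, d=(M2−M1)/(6·2)=-161/456, b=Δ1−h1·(2M1+M2)/6=64/57
seg 2: a=0, c=M2/2=-55/76, d=(M3−M2)/(6·2)=55/456, b=Δ2−h2·(2M2+M3)/6=281/114
t_q=3/4 → seg 0, τ=3/4; S=0+-349/114·τ+0·τ²+53/342·τ³=-5425/2432

  seg 0: a=0 b=-349/114 c=0 d=53/342
  seg 1: a=-5 b=64/57 c=53/38 d=-161/456
  seg 2: a=0 b=281/114 c=-55/76 d=55/456
S(3/4) = -5425/2432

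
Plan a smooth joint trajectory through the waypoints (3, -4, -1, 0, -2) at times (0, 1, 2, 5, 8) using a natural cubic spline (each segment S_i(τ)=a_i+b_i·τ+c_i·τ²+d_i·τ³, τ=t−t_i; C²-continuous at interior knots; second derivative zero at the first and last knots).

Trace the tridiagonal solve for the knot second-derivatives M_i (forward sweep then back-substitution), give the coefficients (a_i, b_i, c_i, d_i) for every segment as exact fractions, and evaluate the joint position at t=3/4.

Δ: Δ0=-7, Δ1=3, Δ2=1/3, Δ3=-2/3
row 1: diag=4, rhs=60; c'=1/4, d'=15
row 2: denom=8−1·1/4=31/4; d'=(-16−1·15)/(31/4)=-4
row 3: denom=12−3·12/31=336/31; d'=(-6−3·-4)/(336/31)=31/56
back: M3=31/56
back: M2=-4−12/31·31/56=-59/14
back: M1=15−1/4·-59/14=899/56
M: M0=0, M1=899/56, M2=-59/14, M3=31/56, M4=0
seg 0: a=3, c=M0/2=0, d=(M1−M0)/(6·1)=899/336, b=Δ0−h0·(2M0+M1)/6=-3251/336
seg 1: a=-4, c=M1/2=899/112, d=(M2−M1)/(6·1)=-1135/336, b=Δ1−h1·(2M1+M2)/6=-277/168
seg 2: a=-1, c=M2/2=-59/28, d=(M3−M2)/(6·3)=89/336, b=Δ2−h2·(2M2+M3)/6=205/48
seg 3: a=0, c=M3/2=31/112, d=(M4−M3)/(6·3)=-31/1008, b=Δ3−h3·(2M3+M4)/6=-205/168
t_q=3/4 → seg 0, τ=3/4; S=3+-3251/336·τ+0·τ²+899/336·τ³=-3203/1024

  seg 0: a=3 b=-3251/336 c=0 d=899/336
  seg 1: a=-4 b=-277/168 c=899/112 d=-1135/336
  seg 2: a=-1 b=205/48 c=-59/28 d=89/336
  seg 3: a=0 b=-205/168 c=31/112 d=-31/1008
S(3/4) = -3203/1024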